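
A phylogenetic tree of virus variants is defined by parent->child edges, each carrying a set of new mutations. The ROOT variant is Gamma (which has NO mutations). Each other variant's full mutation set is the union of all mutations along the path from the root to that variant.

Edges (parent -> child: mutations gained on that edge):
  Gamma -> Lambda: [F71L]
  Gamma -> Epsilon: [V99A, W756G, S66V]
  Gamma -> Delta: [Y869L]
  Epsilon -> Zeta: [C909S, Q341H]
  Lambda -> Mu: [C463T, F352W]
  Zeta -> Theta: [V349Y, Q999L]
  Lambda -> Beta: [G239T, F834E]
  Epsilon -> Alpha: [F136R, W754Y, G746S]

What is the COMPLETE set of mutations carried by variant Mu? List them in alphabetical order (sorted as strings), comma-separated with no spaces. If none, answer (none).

At Gamma: gained [] -> total []
At Lambda: gained ['F71L'] -> total ['F71L']
At Mu: gained ['C463T', 'F352W'] -> total ['C463T', 'F352W', 'F71L']

Answer: C463T,F352W,F71L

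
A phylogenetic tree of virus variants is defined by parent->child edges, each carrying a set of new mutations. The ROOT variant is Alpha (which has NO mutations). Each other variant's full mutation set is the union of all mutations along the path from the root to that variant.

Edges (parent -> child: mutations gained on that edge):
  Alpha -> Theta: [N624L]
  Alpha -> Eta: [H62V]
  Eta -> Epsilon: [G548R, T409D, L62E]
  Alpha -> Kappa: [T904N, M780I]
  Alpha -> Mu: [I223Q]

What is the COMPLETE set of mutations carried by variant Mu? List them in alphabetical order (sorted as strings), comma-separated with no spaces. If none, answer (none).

At Alpha: gained [] -> total []
At Mu: gained ['I223Q'] -> total ['I223Q']

Answer: I223Q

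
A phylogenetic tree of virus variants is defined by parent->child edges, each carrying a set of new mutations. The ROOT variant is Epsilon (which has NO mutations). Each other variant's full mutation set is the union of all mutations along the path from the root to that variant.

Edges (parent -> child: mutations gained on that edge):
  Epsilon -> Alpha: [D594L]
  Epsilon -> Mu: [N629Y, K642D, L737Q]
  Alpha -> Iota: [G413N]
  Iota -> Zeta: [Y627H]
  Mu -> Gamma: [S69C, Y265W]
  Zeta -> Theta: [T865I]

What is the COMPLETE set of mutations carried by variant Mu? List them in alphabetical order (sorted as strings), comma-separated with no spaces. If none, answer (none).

At Epsilon: gained [] -> total []
At Mu: gained ['N629Y', 'K642D', 'L737Q'] -> total ['K642D', 'L737Q', 'N629Y']

Answer: K642D,L737Q,N629Y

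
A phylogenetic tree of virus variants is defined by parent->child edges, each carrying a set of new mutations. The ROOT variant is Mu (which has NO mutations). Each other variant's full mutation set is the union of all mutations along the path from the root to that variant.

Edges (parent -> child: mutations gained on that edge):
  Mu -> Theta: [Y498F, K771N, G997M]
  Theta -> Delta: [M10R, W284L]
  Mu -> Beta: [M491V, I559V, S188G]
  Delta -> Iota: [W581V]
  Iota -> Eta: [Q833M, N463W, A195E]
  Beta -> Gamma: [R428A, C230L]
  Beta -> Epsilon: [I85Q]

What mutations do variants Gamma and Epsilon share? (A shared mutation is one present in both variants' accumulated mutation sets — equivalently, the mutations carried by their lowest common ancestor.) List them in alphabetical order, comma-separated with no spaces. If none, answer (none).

Accumulating mutations along path to Gamma:
  At Mu: gained [] -> total []
  At Beta: gained ['M491V', 'I559V', 'S188G'] -> total ['I559V', 'M491V', 'S188G']
  At Gamma: gained ['R428A', 'C230L'] -> total ['C230L', 'I559V', 'M491V', 'R428A', 'S188G']
Mutations(Gamma) = ['C230L', 'I559V', 'M491V', 'R428A', 'S188G']
Accumulating mutations along path to Epsilon:
  At Mu: gained [] -> total []
  At Beta: gained ['M491V', 'I559V', 'S188G'] -> total ['I559V', 'M491V', 'S188G']
  At Epsilon: gained ['I85Q'] -> total ['I559V', 'I85Q', 'M491V', 'S188G']
Mutations(Epsilon) = ['I559V', 'I85Q', 'M491V', 'S188G']
Intersection: ['C230L', 'I559V', 'M491V', 'R428A', 'S188G'] ∩ ['I559V', 'I85Q', 'M491V', 'S188G'] = ['I559V', 'M491V', 'S188G']

Answer: I559V,M491V,S188G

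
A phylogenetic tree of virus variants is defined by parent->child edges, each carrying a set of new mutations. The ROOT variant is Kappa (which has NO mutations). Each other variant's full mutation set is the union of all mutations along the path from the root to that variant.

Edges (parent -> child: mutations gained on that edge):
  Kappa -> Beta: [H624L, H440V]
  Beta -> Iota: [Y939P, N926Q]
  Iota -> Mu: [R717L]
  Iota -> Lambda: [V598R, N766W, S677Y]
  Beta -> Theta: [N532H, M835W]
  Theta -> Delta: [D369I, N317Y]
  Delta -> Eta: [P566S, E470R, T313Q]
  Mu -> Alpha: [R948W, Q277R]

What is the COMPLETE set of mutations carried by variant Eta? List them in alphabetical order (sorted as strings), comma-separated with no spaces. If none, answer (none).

At Kappa: gained [] -> total []
At Beta: gained ['H624L', 'H440V'] -> total ['H440V', 'H624L']
At Theta: gained ['N532H', 'M835W'] -> total ['H440V', 'H624L', 'M835W', 'N532H']
At Delta: gained ['D369I', 'N317Y'] -> total ['D369I', 'H440V', 'H624L', 'M835W', 'N317Y', 'N532H']
At Eta: gained ['P566S', 'E470R', 'T313Q'] -> total ['D369I', 'E470R', 'H440V', 'H624L', 'M835W', 'N317Y', 'N532H', 'P566S', 'T313Q']

Answer: D369I,E470R,H440V,H624L,M835W,N317Y,N532H,P566S,T313Q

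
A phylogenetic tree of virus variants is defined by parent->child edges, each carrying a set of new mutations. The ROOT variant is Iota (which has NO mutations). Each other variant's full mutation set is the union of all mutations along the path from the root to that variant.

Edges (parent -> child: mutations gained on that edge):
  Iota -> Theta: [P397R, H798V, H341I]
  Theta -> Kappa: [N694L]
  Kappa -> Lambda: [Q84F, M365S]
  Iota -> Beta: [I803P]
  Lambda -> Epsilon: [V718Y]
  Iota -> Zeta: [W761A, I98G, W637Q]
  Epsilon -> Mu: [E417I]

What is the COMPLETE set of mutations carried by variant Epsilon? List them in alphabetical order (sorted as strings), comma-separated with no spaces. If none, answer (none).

Answer: H341I,H798V,M365S,N694L,P397R,Q84F,V718Y

Derivation:
At Iota: gained [] -> total []
At Theta: gained ['P397R', 'H798V', 'H341I'] -> total ['H341I', 'H798V', 'P397R']
At Kappa: gained ['N694L'] -> total ['H341I', 'H798V', 'N694L', 'P397R']
At Lambda: gained ['Q84F', 'M365S'] -> total ['H341I', 'H798V', 'M365S', 'N694L', 'P397R', 'Q84F']
At Epsilon: gained ['V718Y'] -> total ['H341I', 'H798V', 'M365S', 'N694L', 'P397R', 'Q84F', 'V718Y']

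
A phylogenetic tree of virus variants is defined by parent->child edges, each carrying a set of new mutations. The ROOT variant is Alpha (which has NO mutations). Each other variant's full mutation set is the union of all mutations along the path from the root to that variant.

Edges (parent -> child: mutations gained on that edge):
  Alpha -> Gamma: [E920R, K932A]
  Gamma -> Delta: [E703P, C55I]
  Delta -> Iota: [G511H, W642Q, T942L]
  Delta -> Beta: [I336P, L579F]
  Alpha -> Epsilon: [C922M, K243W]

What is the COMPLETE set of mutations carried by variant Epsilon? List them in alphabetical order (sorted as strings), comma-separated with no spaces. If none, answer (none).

At Alpha: gained [] -> total []
At Epsilon: gained ['C922M', 'K243W'] -> total ['C922M', 'K243W']

Answer: C922M,K243W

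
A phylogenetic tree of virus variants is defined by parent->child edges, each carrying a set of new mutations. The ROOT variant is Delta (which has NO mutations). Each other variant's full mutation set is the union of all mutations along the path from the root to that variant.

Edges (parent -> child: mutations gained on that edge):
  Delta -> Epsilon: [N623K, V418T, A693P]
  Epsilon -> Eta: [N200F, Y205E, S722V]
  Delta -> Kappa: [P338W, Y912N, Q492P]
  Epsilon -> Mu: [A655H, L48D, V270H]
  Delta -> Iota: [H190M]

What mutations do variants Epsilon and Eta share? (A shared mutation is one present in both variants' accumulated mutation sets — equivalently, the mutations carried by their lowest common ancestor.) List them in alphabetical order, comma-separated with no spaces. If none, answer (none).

Answer: A693P,N623K,V418T

Derivation:
Accumulating mutations along path to Epsilon:
  At Delta: gained [] -> total []
  At Epsilon: gained ['N623K', 'V418T', 'A693P'] -> total ['A693P', 'N623K', 'V418T']
Mutations(Epsilon) = ['A693P', 'N623K', 'V418T']
Accumulating mutations along path to Eta:
  At Delta: gained [] -> total []
  At Epsilon: gained ['N623K', 'V418T', 'A693P'] -> total ['A693P', 'N623K', 'V418T']
  At Eta: gained ['N200F', 'Y205E', 'S722V'] -> total ['A693P', 'N200F', 'N623K', 'S722V', 'V418T', 'Y205E']
Mutations(Eta) = ['A693P', 'N200F', 'N623K', 'S722V', 'V418T', 'Y205E']
Intersection: ['A693P', 'N623K', 'V418T'] ∩ ['A693P', 'N200F', 'N623K', 'S722V', 'V418T', 'Y205E'] = ['A693P', 'N623K', 'V418T']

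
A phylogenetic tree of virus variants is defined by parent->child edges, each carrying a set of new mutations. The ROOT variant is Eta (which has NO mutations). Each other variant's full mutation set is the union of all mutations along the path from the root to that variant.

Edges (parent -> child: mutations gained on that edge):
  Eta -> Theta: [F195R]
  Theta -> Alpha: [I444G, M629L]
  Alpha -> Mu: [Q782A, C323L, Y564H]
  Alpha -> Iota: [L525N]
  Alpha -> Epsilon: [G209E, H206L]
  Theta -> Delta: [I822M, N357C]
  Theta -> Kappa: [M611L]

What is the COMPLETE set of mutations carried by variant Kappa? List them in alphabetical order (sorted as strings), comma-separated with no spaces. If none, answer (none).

Answer: F195R,M611L

Derivation:
At Eta: gained [] -> total []
At Theta: gained ['F195R'] -> total ['F195R']
At Kappa: gained ['M611L'] -> total ['F195R', 'M611L']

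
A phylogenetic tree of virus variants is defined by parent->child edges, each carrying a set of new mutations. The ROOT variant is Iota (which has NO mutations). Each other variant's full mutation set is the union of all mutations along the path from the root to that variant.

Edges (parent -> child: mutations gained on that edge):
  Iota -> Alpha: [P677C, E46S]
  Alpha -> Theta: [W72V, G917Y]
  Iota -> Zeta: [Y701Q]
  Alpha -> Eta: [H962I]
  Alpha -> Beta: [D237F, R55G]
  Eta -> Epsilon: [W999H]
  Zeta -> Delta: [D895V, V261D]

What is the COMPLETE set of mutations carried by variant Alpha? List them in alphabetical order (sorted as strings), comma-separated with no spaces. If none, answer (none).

Answer: E46S,P677C

Derivation:
At Iota: gained [] -> total []
At Alpha: gained ['P677C', 'E46S'] -> total ['E46S', 'P677C']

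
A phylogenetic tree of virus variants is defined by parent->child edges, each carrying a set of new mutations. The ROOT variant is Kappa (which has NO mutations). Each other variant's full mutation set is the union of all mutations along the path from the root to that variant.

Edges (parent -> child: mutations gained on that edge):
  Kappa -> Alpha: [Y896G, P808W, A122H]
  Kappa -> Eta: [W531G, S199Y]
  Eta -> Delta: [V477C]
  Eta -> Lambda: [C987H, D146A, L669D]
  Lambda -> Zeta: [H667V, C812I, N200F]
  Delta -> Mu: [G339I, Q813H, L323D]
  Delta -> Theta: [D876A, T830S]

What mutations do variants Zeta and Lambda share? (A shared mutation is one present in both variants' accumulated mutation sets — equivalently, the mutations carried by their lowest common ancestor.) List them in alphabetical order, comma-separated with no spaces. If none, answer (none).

Accumulating mutations along path to Zeta:
  At Kappa: gained [] -> total []
  At Eta: gained ['W531G', 'S199Y'] -> total ['S199Y', 'W531G']
  At Lambda: gained ['C987H', 'D146A', 'L669D'] -> total ['C987H', 'D146A', 'L669D', 'S199Y', 'W531G']
  At Zeta: gained ['H667V', 'C812I', 'N200F'] -> total ['C812I', 'C987H', 'D146A', 'H667V', 'L669D', 'N200F', 'S199Y', 'W531G']
Mutations(Zeta) = ['C812I', 'C987H', 'D146A', 'H667V', 'L669D', 'N200F', 'S199Y', 'W531G']
Accumulating mutations along path to Lambda:
  At Kappa: gained [] -> total []
  At Eta: gained ['W531G', 'S199Y'] -> total ['S199Y', 'W531G']
  At Lambda: gained ['C987H', 'D146A', 'L669D'] -> total ['C987H', 'D146A', 'L669D', 'S199Y', 'W531G']
Mutations(Lambda) = ['C987H', 'D146A', 'L669D', 'S199Y', 'W531G']
Intersection: ['C812I', 'C987H', 'D146A', 'H667V', 'L669D', 'N200F', 'S199Y', 'W531G'] ∩ ['C987H', 'D146A', 'L669D', 'S199Y', 'W531G'] = ['C987H', 'D146A', 'L669D', 'S199Y', 'W531G']

Answer: C987H,D146A,L669D,S199Y,W531G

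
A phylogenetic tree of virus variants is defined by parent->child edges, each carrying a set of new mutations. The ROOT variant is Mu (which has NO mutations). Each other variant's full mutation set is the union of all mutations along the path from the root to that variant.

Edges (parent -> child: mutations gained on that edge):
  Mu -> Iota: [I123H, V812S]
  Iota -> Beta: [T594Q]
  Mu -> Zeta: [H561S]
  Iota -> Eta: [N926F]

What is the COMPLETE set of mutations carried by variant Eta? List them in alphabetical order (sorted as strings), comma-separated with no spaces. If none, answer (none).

Answer: I123H,N926F,V812S

Derivation:
At Mu: gained [] -> total []
At Iota: gained ['I123H', 'V812S'] -> total ['I123H', 'V812S']
At Eta: gained ['N926F'] -> total ['I123H', 'N926F', 'V812S']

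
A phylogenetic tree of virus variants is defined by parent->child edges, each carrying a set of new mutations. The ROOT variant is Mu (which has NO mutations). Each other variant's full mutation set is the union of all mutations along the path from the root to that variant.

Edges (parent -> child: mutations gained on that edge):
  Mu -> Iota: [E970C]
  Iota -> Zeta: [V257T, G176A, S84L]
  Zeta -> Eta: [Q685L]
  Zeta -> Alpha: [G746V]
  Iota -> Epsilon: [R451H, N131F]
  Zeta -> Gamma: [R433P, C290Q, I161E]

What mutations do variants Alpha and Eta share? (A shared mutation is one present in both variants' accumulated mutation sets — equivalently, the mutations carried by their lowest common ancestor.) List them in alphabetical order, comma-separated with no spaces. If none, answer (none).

Answer: E970C,G176A,S84L,V257T

Derivation:
Accumulating mutations along path to Alpha:
  At Mu: gained [] -> total []
  At Iota: gained ['E970C'] -> total ['E970C']
  At Zeta: gained ['V257T', 'G176A', 'S84L'] -> total ['E970C', 'G176A', 'S84L', 'V257T']
  At Alpha: gained ['G746V'] -> total ['E970C', 'G176A', 'G746V', 'S84L', 'V257T']
Mutations(Alpha) = ['E970C', 'G176A', 'G746V', 'S84L', 'V257T']
Accumulating mutations along path to Eta:
  At Mu: gained [] -> total []
  At Iota: gained ['E970C'] -> total ['E970C']
  At Zeta: gained ['V257T', 'G176A', 'S84L'] -> total ['E970C', 'G176A', 'S84L', 'V257T']
  At Eta: gained ['Q685L'] -> total ['E970C', 'G176A', 'Q685L', 'S84L', 'V257T']
Mutations(Eta) = ['E970C', 'G176A', 'Q685L', 'S84L', 'V257T']
Intersection: ['E970C', 'G176A', 'G746V', 'S84L', 'V257T'] ∩ ['E970C', 'G176A', 'Q685L', 'S84L', 'V257T'] = ['E970C', 'G176A', 'S84L', 'V257T']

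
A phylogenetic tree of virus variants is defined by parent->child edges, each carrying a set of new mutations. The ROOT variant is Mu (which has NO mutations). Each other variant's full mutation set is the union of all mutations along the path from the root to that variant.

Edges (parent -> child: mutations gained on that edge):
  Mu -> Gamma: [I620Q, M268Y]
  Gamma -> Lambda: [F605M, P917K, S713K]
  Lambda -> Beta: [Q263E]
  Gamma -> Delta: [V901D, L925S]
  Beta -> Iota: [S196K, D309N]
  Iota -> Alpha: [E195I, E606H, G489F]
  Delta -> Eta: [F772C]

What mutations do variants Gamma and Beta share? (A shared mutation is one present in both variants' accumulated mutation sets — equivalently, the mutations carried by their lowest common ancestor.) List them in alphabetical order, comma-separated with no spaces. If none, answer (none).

Answer: I620Q,M268Y

Derivation:
Accumulating mutations along path to Gamma:
  At Mu: gained [] -> total []
  At Gamma: gained ['I620Q', 'M268Y'] -> total ['I620Q', 'M268Y']
Mutations(Gamma) = ['I620Q', 'M268Y']
Accumulating mutations along path to Beta:
  At Mu: gained [] -> total []
  At Gamma: gained ['I620Q', 'M268Y'] -> total ['I620Q', 'M268Y']
  At Lambda: gained ['F605M', 'P917K', 'S713K'] -> total ['F605M', 'I620Q', 'M268Y', 'P917K', 'S713K']
  At Beta: gained ['Q263E'] -> total ['F605M', 'I620Q', 'M268Y', 'P917K', 'Q263E', 'S713K']
Mutations(Beta) = ['F605M', 'I620Q', 'M268Y', 'P917K', 'Q263E', 'S713K']
Intersection: ['I620Q', 'M268Y'] ∩ ['F605M', 'I620Q', 'M268Y', 'P917K', 'Q263E', 'S713K'] = ['I620Q', 'M268Y']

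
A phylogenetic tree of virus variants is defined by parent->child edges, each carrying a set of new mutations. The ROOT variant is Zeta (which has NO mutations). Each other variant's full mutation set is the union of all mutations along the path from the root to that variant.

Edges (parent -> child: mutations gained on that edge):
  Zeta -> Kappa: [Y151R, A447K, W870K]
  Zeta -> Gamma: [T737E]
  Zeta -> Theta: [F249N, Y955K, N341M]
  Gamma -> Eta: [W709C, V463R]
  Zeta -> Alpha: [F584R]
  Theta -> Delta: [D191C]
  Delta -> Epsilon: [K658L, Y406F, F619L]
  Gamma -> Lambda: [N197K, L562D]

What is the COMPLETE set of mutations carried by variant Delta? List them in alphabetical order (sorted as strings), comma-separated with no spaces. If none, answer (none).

Answer: D191C,F249N,N341M,Y955K

Derivation:
At Zeta: gained [] -> total []
At Theta: gained ['F249N', 'Y955K', 'N341M'] -> total ['F249N', 'N341M', 'Y955K']
At Delta: gained ['D191C'] -> total ['D191C', 'F249N', 'N341M', 'Y955K']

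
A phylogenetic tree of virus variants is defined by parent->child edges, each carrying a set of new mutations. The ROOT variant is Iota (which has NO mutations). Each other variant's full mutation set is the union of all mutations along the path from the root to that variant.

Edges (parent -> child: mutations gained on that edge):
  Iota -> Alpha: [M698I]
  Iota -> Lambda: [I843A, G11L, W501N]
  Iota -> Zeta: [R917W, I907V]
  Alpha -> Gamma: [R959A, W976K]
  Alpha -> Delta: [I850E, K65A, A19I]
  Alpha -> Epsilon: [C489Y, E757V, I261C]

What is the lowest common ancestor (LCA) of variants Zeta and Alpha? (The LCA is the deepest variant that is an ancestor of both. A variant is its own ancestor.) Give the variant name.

Answer: Iota

Derivation:
Path from root to Zeta: Iota -> Zeta
  ancestors of Zeta: {Iota, Zeta}
Path from root to Alpha: Iota -> Alpha
  ancestors of Alpha: {Iota, Alpha}
Common ancestors: {Iota}
Walk up from Alpha: Alpha (not in ancestors of Zeta), Iota (in ancestors of Zeta)
Deepest common ancestor (LCA) = Iota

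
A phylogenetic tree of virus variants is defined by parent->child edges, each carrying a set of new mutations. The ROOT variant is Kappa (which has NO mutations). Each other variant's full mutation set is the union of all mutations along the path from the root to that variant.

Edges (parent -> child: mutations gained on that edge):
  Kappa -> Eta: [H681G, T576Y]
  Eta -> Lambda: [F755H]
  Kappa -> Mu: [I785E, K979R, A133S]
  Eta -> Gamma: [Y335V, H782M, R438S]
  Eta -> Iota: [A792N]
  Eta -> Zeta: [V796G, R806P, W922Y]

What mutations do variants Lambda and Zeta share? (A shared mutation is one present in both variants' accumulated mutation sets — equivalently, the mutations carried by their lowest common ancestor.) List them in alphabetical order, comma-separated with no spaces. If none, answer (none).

Accumulating mutations along path to Lambda:
  At Kappa: gained [] -> total []
  At Eta: gained ['H681G', 'T576Y'] -> total ['H681G', 'T576Y']
  At Lambda: gained ['F755H'] -> total ['F755H', 'H681G', 'T576Y']
Mutations(Lambda) = ['F755H', 'H681G', 'T576Y']
Accumulating mutations along path to Zeta:
  At Kappa: gained [] -> total []
  At Eta: gained ['H681G', 'T576Y'] -> total ['H681G', 'T576Y']
  At Zeta: gained ['V796G', 'R806P', 'W922Y'] -> total ['H681G', 'R806P', 'T576Y', 'V796G', 'W922Y']
Mutations(Zeta) = ['H681G', 'R806P', 'T576Y', 'V796G', 'W922Y']
Intersection: ['F755H', 'H681G', 'T576Y'] ∩ ['H681G', 'R806P', 'T576Y', 'V796G', 'W922Y'] = ['H681G', 'T576Y']

Answer: H681G,T576Y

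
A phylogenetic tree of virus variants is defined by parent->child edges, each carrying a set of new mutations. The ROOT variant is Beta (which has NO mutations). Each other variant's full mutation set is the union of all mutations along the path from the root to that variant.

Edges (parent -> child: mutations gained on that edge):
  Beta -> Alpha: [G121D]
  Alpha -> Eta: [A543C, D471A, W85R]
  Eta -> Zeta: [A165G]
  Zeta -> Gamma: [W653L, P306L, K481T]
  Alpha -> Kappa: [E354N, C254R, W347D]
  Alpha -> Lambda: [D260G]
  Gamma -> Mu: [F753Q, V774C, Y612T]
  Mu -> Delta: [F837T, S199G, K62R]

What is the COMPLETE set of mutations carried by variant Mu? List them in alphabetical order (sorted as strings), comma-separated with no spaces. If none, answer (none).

At Beta: gained [] -> total []
At Alpha: gained ['G121D'] -> total ['G121D']
At Eta: gained ['A543C', 'D471A', 'W85R'] -> total ['A543C', 'D471A', 'G121D', 'W85R']
At Zeta: gained ['A165G'] -> total ['A165G', 'A543C', 'D471A', 'G121D', 'W85R']
At Gamma: gained ['W653L', 'P306L', 'K481T'] -> total ['A165G', 'A543C', 'D471A', 'G121D', 'K481T', 'P306L', 'W653L', 'W85R']
At Mu: gained ['F753Q', 'V774C', 'Y612T'] -> total ['A165G', 'A543C', 'D471A', 'F753Q', 'G121D', 'K481T', 'P306L', 'V774C', 'W653L', 'W85R', 'Y612T']

Answer: A165G,A543C,D471A,F753Q,G121D,K481T,P306L,V774C,W653L,W85R,Y612T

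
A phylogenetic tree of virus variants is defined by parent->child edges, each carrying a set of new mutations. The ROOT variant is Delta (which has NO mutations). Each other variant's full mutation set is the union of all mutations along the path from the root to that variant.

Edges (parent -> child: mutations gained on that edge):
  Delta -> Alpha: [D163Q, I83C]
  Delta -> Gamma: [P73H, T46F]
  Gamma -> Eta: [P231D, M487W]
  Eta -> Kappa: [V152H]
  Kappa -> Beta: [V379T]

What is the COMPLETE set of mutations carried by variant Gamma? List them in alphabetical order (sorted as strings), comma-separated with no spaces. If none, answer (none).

Answer: P73H,T46F

Derivation:
At Delta: gained [] -> total []
At Gamma: gained ['P73H', 'T46F'] -> total ['P73H', 'T46F']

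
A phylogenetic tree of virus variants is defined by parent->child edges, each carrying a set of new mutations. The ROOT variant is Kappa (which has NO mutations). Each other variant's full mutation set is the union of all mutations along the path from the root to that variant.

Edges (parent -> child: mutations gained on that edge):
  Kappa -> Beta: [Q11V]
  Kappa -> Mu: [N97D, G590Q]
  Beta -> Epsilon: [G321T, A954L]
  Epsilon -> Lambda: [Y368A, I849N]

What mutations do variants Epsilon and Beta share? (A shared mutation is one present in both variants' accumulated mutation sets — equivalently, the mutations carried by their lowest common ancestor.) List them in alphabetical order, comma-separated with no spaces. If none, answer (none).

Answer: Q11V

Derivation:
Accumulating mutations along path to Epsilon:
  At Kappa: gained [] -> total []
  At Beta: gained ['Q11V'] -> total ['Q11V']
  At Epsilon: gained ['G321T', 'A954L'] -> total ['A954L', 'G321T', 'Q11V']
Mutations(Epsilon) = ['A954L', 'G321T', 'Q11V']
Accumulating mutations along path to Beta:
  At Kappa: gained [] -> total []
  At Beta: gained ['Q11V'] -> total ['Q11V']
Mutations(Beta) = ['Q11V']
Intersection: ['A954L', 'G321T', 'Q11V'] ∩ ['Q11V'] = ['Q11V']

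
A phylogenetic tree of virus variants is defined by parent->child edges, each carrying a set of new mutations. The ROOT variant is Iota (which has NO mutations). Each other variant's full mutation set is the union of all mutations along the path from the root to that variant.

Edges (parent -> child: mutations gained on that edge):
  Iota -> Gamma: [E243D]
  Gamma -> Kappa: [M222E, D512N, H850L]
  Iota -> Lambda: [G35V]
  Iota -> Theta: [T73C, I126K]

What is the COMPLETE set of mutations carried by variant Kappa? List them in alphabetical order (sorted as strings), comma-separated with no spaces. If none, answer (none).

Answer: D512N,E243D,H850L,M222E

Derivation:
At Iota: gained [] -> total []
At Gamma: gained ['E243D'] -> total ['E243D']
At Kappa: gained ['M222E', 'D512N', 'H850L'] -> total ['D512N', 'E243D', 'H850L', 'M222E']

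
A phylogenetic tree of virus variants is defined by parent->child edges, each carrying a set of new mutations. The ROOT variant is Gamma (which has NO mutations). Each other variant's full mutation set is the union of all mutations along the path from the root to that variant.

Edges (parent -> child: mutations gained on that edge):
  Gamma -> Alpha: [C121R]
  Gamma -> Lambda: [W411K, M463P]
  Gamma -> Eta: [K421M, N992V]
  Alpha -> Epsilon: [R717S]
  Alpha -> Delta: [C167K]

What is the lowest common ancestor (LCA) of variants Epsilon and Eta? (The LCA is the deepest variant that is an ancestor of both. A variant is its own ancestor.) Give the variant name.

Path from root to Epsilon: Gamma -> Alpha -> Epsilon
  ancestors of Epsilon: {Gamma, Alpha, Epsilon}
Path from root to Eta: Gamma -> Eta
  ancestors of Eta: {Gamma, Eta}
Common ancestors: {Gamma}
Walk up from Eta: Eta (not in ancestors of Epsilon), Gamma (in ancestors of Epsilon)
Deepest common ancestor (LCA) = Gamma

Answer: Gamma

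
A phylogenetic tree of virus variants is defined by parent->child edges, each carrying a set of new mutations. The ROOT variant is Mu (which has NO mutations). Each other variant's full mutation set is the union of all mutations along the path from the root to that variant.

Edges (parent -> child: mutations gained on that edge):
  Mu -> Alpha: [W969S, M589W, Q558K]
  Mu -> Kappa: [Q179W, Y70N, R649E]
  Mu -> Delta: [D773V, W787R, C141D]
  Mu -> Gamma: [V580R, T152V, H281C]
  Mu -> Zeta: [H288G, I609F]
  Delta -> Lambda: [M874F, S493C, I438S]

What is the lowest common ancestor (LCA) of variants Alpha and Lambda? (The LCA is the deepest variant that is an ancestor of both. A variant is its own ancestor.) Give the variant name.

Path from root to Alpha: Mu -> Alpha
  ancestors of Alpha: {Mu, Alpha}
Path from root to Lambda: Mu -> Delta -> Lambda
  ancestors of Lambda: {Mu, Delta, Lambda}
Common ancestors: {Mu}
Walk up from Lambda: Lambda (not in ancestors of Alpha), Delta (not in ancestors of Alpha), Mu (in ancestors of Alpha)
Deepest common ancestor (LCA) = Mu

Answer: Mu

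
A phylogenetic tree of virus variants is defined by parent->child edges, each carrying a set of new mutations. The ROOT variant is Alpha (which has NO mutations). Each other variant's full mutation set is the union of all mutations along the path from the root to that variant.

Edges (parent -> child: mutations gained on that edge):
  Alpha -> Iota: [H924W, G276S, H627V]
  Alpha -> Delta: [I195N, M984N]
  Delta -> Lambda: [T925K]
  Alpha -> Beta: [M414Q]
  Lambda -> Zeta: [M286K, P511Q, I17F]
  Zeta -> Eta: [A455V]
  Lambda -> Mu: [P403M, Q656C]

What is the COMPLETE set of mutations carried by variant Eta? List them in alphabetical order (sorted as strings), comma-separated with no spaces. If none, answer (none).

At Alpha: gained [] -> total []
At Delta: gained ['I195N', 'M984N'] -> total ['I195N', 'M984N']
At Lambda: gained ['T925K'] -> total ['I195N', 'M984N', 'T925K']
At Zeta: gained ['M286K', 'P511Q', 'I17F'] -> total ['I17F', 'I195N', 'M286K', 'M984N', 'P511Q', 'T925K']
At Eta: gained ['A455V'] -> total ['A455V', 'I17F', 'I195N', 'M286K', 'M984N', 'P511Q', 'T925K']

Answer: A455V,I17F,I195N,M286K,M984N,P511Q,T925K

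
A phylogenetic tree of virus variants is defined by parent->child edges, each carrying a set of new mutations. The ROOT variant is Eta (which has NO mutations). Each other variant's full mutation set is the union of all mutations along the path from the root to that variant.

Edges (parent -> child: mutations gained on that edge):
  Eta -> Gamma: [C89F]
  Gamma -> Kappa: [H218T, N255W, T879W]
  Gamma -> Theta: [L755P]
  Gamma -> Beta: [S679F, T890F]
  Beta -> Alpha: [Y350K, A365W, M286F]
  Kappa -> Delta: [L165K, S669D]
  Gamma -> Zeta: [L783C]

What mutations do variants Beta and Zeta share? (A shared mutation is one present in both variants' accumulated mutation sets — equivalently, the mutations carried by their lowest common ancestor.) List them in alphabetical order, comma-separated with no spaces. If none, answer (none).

Answer: C89F

Derivation:
Accumulating mutations along path to Beta:
  At Eta: gained [] -> total []
  At Gamma: gained ['C89F'] -> total ['C89F']
  At Beta: gained ['S679F', 'T890F'] -> total ['C89F', 'S679F', 'T890F']
Mutations(Beta) = ['C89F', 'S679F', 'T890F']
Accumulating mutations along path to Zeta:
  At Eta: gained [] -> total []
  At Gamma: gained ['C89F'] -> total ['C89F']
  At Zeta: gained ['L783C'] -> total ['C89F', 'L783C']
Mutations(Zeta) = ['C89F', 'L783C']
Intersection: ['C89F', 'S679F', 'T890F'] ∩ ['C89F', 'L783C'] = ['C89F']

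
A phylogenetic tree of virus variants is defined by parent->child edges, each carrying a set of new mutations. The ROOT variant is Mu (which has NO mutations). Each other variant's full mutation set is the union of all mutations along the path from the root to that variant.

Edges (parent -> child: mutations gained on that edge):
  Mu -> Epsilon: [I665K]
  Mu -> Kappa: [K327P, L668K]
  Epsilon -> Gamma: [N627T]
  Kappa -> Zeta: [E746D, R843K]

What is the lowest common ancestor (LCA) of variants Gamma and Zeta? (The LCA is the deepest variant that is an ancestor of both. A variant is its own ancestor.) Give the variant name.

Answer: Mu

Derivation:
Path from root to Gamma: Mu -> Epsilon -> Gamma
  ancestors of Gamma: {Mu, Epsilon, Gamma}
Path from root to Zeta: Mu -> Kappa -> Zeta
  ancestors of Zeta: {Mu, Kappa, Zeta}
Common ancestors: {Mu}
Walk up from Zeta: Zeta (not in ancestors of Gamma), Kappa (not in ancestors of Gamma), Mu (in ancestors of Gamma)
Deepest common ancestor (LCA) = Mu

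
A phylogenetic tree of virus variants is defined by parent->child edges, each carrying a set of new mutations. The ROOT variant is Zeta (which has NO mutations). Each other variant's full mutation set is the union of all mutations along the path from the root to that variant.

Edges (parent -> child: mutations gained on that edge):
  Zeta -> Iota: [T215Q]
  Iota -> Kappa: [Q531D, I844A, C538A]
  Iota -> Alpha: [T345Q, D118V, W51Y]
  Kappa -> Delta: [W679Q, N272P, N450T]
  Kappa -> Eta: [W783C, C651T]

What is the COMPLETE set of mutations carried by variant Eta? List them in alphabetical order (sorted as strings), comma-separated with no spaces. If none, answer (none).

Answer: C538A,C651T,I844A,Q531D,T215Q,W783C

Derivation:
At Zeta: gained [] -> total []
At Iota: gained ['T215Q'] -> total ['T215Q']
At Kappa: gained ['Q531D', 'I844A', 'C538A'] -> total ['C538A', 'I844A', 'Q531D', 'T215Q']
At Eta: gained ['W783C', 'C651T'] -> total ['C538A', 'C651T', 'I844A', 'Q531D', 'T215Q', 'W783C']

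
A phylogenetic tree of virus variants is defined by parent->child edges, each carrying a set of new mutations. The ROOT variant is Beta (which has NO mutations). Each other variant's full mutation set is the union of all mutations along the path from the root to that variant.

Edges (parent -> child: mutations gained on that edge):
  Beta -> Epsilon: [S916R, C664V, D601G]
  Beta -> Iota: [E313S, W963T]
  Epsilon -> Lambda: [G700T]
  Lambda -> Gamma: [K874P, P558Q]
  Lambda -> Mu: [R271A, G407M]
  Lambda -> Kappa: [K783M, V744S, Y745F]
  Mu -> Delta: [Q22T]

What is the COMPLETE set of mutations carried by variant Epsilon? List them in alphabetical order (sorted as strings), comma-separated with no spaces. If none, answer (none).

Answer: C664V,D601G,S916R

Derivation:
At Beta: gained [] -> total []
At Epsilon: gained ['S916R', 'C664V', 'D601G'] -> total ['C664V', 'D601G', 'S916R']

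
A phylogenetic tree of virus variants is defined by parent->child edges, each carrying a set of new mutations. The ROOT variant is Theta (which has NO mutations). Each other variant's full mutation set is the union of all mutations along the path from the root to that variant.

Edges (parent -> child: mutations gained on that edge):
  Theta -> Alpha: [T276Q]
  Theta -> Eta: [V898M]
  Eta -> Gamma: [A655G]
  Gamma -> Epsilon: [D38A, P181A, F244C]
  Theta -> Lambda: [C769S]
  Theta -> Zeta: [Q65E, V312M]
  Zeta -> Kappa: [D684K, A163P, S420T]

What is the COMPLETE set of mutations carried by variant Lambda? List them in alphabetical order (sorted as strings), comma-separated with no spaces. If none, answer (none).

Answer: C769S

Derivation:
At Theta: gained [] -> total []
At Lambda: gained ['C769S'] -> total ['C769S']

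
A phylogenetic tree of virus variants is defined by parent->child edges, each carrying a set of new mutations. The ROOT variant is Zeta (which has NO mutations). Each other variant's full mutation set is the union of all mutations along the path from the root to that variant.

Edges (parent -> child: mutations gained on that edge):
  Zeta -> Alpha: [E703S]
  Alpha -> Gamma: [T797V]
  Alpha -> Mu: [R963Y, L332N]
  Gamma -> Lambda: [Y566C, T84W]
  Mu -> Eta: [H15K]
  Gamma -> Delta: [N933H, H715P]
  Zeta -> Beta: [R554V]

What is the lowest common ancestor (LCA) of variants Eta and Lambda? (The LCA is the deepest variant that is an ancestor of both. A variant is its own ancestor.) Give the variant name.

Path from root to Eta: Zeta -> Alpha -> Mu -> Eta
  ancestors of Eta: {Zeta, Alpha, Mu, Eta}
Path from root to Lambda: Zeta -> Alpha -> Gamma -> Lambda
  ancestors of Lambda: {Zeta, Alpha, Gamma, Lambda}
Common ancestors: {Zeta, Alpha}
Walk up from Lambda: Lambda (not in ancestors of Eta), Gamma (not in ancestors of Eta), Alpha (in ancestors of Eta), Zeta (in ancestors of Eta)
Deepest common ancestor (LCA) = Alpha

Answer: Alpha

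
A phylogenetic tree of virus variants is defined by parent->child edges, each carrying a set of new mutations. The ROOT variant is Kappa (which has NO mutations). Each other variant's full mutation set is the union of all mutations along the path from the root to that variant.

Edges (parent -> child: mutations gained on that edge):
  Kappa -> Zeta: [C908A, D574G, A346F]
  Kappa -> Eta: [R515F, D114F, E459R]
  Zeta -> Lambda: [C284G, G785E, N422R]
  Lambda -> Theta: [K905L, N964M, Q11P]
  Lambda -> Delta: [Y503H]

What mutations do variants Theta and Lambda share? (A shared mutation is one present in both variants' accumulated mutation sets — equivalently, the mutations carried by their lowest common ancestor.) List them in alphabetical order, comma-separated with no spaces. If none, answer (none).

Answer: A346F,C284G,C908A,D574G,G785E,N422R

Derivation:
Accumulating mutations along path to Theta:
  At Kappa: gained [] -> total []
  At Zeta: gained ['C908A', 'D574G', 'A346F'] -> total ['A346F', 'C908A', 'D574G']
  At Lambda: gained ['C284G', 'G785E', 'N422R'] -> total ['A346F', 'C284G', 'C908A', 'D574G', 'G785E', 'N422R']
  At Theta: gained ['K905L', 'N964M', 'Q11P'] -> total ['A346F', 'C284G', 'C908A', 'D574G', 'G785E', 'K905L', 'N422R', 'N964M', 'Q11P']
Mutations(Theta) = ['A346F', 'C284G', 'C908A', 'D574G', 'G785E', 'K905L', 'N422R', 'N964M', 'Q11P']
Accumulating mutations along path to Lambda:
  At Kappa: gained [] -> total []
  At Zeta: gained ['C908A', 'D574G', 'A346F'] -> total ['A346F', 'C908A', 'D574G']
  At Lambda: gained ['C284G', 'G785E', 'N422R'] -> total ['A346F', 'C284G', 'C908A', 'D574G', 'G785E', 'N422R']
Mutations(Lambda) = ['A346F', 'C284G', 'C908A', 'D574G', 'G785E', 'N422R']
Intersection: ['A346F', 'C284G', 'C908A', 'D574G', 'G785E', 'K905L', 'N422R', 'N964M', 'Q11P'] ∩ ['A346F', 'C284G', 'C908A', 'D574G', 'G785E', 'N422R'] = ['A346F', 'C284G', 'C908A', 'D574G', 'G785E', 'N422R']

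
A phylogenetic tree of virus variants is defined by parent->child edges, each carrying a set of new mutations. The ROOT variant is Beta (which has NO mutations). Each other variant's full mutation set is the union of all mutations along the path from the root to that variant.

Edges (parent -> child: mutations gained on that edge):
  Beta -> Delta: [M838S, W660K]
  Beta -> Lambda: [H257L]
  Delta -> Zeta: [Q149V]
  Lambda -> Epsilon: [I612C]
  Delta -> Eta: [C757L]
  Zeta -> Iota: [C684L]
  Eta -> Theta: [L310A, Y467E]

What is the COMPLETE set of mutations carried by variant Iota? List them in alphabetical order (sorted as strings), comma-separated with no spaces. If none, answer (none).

Answer: C684L,M838S,Q149V,W660K

Derivation:
At Beta: gained [] -> total []
At Delta: gained ['M838S', 'W660K'] -> total ['M838S', 'W660K']
At Zeta: gained ['Q149V'] -> total ['M838S', 'Q149V', 'W660K']
At Iota: gained ['C684L'] -> total ['C684L', 'M838S', 'Q149V', 'W660K']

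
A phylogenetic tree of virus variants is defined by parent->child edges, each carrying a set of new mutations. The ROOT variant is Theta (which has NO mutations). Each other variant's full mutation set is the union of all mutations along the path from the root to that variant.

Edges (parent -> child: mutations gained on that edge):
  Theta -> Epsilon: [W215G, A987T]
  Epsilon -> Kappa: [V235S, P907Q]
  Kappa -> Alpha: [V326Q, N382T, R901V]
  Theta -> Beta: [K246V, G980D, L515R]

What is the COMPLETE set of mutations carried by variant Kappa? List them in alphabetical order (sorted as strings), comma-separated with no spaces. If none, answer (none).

Answer: A987T,P907Q,V235S,W215G

Derivation:
At Theta: gained [] -> total []
At Epsilon: gained ['W215G', 'A987T'] -> total ['A987T', 'W215G']
At Kappa: gained ['V235S', 'P907Q'] -> total ['A987T', 'P907Q', 'V235S', 'W215G']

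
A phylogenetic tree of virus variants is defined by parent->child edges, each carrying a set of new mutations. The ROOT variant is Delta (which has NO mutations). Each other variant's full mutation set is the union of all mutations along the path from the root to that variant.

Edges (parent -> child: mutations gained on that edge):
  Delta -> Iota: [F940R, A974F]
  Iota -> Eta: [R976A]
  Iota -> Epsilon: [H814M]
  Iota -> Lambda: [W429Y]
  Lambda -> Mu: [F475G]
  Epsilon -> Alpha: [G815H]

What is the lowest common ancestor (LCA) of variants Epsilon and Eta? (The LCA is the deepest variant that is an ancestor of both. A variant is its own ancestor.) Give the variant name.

Path from root to Epsilon: Delta -> Iota -> Epsilon
  ancestors of Epsilon: {Delta, Iota, Epsilon}
Path from root to Eta: Delta -> Iota -> Eta
  ancestors of Eta: {Delta, Iota, Eta}
Common ancestors: {Delta, Iota}
Walk up from Eta: Eta (not in ancestors of Epsilon), Iota (in ancestors of Epsilon), Delta (in ancestors of Epsilon)
Deepest common ancestor (LCA) = Iota

Answer: Iota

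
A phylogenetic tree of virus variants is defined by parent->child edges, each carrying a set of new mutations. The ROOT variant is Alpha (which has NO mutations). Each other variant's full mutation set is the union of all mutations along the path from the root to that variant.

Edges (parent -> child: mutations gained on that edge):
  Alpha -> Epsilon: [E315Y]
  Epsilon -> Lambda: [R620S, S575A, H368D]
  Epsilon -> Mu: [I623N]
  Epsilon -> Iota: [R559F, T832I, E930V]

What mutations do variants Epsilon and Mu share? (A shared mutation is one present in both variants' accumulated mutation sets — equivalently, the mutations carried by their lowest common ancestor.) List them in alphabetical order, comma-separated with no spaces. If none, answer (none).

Accumulating mutations along path to Epsilon:
  At Alpha: gained [] -> total []
  At Epsilon: gained ['E315Y'] -> total ['E315Y']
Mutations(Epsilon) = ['E315Y']
Accumulating mutations along path to Mu:
  At Alpha: gained [] -> total []
  At Epsilon: gained ['E315Y'] -> total ['E315Y']
  At Mu: gained ['I623N'] -> total ['E315Y', 'I623N']
Mutations(Mu) = ['E315Y', 'I623N']
Intersection: ['E315Y'] ∩ ['E315Y', 'I623N'] = ['E315Y']

Answer: E315Y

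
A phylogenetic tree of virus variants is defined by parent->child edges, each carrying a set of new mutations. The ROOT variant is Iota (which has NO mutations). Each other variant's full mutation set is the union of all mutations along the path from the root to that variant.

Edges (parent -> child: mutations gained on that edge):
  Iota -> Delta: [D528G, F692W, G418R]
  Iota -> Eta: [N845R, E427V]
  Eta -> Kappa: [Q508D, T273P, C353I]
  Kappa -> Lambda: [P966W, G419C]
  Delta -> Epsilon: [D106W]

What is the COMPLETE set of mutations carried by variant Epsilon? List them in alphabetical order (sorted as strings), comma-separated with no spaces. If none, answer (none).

At Iota: gained [] -> total []
At Delta: gained ['D528G', 'F692W', 'G418R'] -> total ['D528G', 'F692W', 'G418R']
At Epsilon: gained ['D106W'] -> total ['D106W', 'D528G', 'F692W', 'G418R']

Answer: D106W,D528G,F692W,G418R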